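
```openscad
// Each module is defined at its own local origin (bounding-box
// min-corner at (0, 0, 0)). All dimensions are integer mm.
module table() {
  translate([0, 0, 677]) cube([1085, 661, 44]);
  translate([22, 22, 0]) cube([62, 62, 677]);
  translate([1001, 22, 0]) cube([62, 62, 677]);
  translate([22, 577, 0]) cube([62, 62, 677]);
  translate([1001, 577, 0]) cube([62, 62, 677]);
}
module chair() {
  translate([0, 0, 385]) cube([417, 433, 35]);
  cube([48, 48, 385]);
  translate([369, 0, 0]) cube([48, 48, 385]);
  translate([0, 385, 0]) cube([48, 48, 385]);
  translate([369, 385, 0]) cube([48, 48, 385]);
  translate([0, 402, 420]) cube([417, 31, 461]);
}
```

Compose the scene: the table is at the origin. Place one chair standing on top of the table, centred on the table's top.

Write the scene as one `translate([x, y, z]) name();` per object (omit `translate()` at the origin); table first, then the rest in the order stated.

table();
translate([334, 114, 721]) chair();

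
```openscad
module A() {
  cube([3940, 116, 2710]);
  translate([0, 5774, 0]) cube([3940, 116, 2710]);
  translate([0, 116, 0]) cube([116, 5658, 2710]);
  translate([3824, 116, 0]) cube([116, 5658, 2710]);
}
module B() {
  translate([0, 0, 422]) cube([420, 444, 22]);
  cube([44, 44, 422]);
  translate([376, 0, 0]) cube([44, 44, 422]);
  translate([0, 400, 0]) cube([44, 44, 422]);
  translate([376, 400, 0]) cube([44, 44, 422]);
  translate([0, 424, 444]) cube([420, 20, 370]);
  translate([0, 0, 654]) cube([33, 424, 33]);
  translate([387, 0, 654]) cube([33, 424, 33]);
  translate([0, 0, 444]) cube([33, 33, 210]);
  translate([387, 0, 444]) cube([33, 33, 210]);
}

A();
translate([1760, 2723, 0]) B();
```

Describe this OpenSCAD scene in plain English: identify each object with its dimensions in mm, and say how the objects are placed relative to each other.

A is the wall frame of a small rectangular building: four walls, each 2710 mm tall and 116 mm thick, enclosing a footprint 3940 mm (x) by 5890 mm (y) outside-to-outside, with no floor or roof. The front and back walls (the −y and +y sides) span the full width; the two side walls fit between them.

B is a chair. The seat is a 420×444×22 mm slab with its top at z = 444 mm, on four 44×44 mm corner legs (flush with the seat edges, standing on z = 0). A flat backrest 20 mm thick, 370 mm tall, spans the full seat width and rises from the seat top along its +y edge, rear face flush with the rear of the seat. Two armrests of 33×33 mm section run along each side from the seat's front edge to the front of the backrest, top faces 243 mm above the seat top and outer faces flush with the seat's x-edges; a 33×33 mm post under the front of each armrest stands on the seat at the front corner.

The chair sits inside the house frame, centred.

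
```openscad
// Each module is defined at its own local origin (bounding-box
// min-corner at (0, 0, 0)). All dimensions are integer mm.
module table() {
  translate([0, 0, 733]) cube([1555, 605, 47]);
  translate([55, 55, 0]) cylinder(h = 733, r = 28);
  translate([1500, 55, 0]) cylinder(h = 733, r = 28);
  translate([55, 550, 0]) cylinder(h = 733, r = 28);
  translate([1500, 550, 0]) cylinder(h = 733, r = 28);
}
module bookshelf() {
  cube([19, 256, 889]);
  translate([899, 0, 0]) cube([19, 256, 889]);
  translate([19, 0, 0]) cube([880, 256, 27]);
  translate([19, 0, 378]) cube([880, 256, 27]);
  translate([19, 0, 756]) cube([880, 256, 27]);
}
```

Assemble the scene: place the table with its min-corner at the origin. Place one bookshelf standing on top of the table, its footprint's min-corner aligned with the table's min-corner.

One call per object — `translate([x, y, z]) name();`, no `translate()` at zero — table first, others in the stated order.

table();
translate([0, 0, 780]) bookshelf();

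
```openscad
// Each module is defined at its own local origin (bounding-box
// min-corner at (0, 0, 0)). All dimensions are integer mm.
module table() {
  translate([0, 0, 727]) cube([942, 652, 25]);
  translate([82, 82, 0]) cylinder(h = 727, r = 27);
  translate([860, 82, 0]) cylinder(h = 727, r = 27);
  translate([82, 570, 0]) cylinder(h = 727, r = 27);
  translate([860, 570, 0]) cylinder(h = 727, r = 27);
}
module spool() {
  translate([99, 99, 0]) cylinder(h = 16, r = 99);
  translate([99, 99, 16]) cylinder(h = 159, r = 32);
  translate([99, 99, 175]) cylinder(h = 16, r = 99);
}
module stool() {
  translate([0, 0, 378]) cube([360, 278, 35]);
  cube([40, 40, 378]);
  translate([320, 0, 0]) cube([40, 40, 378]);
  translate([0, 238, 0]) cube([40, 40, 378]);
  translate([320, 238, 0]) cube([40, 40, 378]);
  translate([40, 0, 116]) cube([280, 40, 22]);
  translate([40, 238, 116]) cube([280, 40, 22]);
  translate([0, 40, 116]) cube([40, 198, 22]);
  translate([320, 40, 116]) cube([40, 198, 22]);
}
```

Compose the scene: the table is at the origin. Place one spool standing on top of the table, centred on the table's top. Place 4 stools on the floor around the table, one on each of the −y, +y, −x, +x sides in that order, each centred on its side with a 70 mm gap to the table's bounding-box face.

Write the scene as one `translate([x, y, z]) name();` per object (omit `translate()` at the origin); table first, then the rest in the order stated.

table();
translate([372, 227, 752]) spool();
translate([291, -348, 0]) stool();
translate([291, 722, 0]) stool();
translate([-430, 187, 0]) stool();
translate([1012, 187, 0]) stool();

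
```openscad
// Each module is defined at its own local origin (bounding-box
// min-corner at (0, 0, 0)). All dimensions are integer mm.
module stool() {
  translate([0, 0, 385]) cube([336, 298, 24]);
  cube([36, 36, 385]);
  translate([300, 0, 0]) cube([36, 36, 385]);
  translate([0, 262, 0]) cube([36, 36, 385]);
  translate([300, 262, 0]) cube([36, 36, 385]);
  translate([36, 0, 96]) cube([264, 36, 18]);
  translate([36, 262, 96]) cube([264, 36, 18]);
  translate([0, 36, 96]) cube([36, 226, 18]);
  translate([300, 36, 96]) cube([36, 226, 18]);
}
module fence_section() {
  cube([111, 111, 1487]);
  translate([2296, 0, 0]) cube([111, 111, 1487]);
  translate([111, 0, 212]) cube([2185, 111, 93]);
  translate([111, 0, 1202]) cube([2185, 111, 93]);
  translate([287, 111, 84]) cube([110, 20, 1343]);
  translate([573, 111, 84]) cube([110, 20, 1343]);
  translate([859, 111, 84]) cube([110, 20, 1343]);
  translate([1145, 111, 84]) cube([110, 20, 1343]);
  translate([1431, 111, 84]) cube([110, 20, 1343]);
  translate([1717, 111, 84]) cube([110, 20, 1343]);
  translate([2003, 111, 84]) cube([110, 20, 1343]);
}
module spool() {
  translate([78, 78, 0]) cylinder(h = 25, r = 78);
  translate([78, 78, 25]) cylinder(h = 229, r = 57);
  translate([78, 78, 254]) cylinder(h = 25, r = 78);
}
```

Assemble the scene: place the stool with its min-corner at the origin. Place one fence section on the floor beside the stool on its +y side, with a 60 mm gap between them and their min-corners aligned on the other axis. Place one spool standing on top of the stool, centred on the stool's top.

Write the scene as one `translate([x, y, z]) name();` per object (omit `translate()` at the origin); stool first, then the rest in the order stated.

stool();
translate([0, 358, 0]) fence_section();
translate([90, 71, 409]) spool();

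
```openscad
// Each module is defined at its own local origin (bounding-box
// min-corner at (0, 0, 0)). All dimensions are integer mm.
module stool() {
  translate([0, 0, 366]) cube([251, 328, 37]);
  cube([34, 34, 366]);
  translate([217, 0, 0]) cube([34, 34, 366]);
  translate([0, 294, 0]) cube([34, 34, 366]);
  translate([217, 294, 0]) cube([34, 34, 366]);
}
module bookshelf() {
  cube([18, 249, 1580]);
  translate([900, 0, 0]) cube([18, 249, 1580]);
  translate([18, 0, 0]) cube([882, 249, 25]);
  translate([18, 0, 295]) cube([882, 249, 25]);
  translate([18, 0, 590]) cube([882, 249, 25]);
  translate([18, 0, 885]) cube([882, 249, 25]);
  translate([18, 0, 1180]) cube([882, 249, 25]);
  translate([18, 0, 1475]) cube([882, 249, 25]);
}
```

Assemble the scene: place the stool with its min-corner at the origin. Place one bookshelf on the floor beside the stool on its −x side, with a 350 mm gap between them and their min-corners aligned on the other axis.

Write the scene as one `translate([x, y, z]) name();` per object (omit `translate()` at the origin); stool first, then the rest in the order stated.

stool();
translate([-1268, 0, 0]) bookshelf();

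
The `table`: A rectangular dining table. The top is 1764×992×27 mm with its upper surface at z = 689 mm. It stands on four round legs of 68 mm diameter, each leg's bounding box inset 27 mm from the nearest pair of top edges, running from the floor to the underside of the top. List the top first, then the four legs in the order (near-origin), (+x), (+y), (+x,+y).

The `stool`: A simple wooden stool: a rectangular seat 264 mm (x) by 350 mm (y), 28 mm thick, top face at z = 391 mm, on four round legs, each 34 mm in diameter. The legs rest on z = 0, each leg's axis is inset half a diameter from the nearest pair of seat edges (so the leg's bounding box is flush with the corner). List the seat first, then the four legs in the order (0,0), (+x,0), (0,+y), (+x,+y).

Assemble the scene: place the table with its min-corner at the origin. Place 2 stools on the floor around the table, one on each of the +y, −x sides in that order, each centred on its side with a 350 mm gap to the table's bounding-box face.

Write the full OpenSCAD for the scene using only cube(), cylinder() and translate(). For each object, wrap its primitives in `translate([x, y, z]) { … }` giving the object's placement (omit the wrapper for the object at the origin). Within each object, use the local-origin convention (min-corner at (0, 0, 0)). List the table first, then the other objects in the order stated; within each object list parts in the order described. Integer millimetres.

translate([0, 0, 662]) cube([1764, 992, 27]);
translate([61, 61, 0]) cylinder(h = 662, r = 34);
translate([1703, 61, 0]) cylinder(h = 662, r = 34);
translate([61, 931, 0]) cylinder(h = 662, r = 34);
translate([1703, 931, 0]) cylinder(h = 662, r = 34);
translate([750, 1342, 0]) {
  translate([0, 0, 363]) cube([264, 350, 28]);
  translate([17, 17, 0]) cylinder(h = 363, r = 17);
  translate([247, 17, 0]) cylinder(h = 363, r = 17);
  translate([17, 333, 0]) cylinder(h = 363, r = 17);
  translate([247, 333, 0]) cylinder(h = 363, r = 17);
}
translate([-614, 321, 0]) {
  translate([0, 0, 363]) cube([264, 350, 28]);
  translate([17, 17, 0]) cylinder(h = 363, r = 17);
  translate([247, 17, 0]) cylinder(h = 363, r = 17);
  translate([17, 333, 0]) cylinder(h = 363, r = 17);
  translate([247, 333, 0]) cylinder(h = 363, r = 17);
}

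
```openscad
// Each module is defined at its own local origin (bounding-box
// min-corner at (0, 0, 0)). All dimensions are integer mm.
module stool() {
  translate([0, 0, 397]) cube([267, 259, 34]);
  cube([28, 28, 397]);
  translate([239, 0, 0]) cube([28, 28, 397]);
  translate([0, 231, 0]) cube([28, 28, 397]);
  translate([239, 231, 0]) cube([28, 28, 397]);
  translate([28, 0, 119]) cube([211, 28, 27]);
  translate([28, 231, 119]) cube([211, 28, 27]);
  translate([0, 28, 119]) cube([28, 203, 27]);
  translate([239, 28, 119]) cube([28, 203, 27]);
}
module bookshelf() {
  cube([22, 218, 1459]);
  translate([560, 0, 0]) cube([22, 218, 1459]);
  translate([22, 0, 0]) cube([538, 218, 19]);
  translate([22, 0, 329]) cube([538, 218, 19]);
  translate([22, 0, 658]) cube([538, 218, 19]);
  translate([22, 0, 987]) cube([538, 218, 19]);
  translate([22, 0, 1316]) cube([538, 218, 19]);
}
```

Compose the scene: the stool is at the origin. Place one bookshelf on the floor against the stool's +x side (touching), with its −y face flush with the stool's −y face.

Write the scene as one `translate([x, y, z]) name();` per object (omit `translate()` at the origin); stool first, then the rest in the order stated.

stool();
translate([267, 0, 0]) bookshelf();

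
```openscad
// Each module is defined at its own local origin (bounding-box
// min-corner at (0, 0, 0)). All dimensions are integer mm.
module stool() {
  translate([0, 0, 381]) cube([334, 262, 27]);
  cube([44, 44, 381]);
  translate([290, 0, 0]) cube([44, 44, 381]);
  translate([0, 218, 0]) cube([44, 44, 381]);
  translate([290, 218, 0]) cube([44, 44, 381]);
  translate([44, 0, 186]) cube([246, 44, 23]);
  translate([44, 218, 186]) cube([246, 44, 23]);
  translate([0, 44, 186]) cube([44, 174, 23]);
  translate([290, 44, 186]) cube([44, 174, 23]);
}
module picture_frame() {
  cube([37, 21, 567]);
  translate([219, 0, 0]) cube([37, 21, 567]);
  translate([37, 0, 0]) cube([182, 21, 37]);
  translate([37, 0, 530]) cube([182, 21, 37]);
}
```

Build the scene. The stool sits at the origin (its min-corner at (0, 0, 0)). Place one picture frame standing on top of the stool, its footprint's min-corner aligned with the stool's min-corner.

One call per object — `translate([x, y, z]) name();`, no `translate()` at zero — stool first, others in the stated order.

stool();
translate([0, 0, 408]) picture_frame();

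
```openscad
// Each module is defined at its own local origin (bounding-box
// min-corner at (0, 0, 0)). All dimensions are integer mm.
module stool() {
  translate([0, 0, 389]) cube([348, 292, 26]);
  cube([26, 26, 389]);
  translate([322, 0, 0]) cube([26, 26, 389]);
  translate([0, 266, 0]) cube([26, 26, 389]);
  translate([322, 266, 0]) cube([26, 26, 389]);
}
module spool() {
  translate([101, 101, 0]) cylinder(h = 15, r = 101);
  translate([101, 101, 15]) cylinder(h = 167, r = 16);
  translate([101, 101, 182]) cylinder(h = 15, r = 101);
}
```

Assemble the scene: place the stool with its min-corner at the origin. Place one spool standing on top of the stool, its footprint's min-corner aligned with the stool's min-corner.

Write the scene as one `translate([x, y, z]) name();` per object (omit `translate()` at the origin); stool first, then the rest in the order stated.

stool();
translate([0, 0, 415]) spool();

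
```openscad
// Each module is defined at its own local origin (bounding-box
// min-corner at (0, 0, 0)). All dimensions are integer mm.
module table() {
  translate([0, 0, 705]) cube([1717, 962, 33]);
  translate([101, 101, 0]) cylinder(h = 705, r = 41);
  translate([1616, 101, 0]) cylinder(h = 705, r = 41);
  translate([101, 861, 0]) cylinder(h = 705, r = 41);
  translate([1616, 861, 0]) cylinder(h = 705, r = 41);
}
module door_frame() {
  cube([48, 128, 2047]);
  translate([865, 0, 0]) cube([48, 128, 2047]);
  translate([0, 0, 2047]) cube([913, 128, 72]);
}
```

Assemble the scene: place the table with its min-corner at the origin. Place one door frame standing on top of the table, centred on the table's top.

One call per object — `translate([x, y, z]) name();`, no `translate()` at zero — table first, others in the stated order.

table();
translate([402, 417, 738]) door_frame();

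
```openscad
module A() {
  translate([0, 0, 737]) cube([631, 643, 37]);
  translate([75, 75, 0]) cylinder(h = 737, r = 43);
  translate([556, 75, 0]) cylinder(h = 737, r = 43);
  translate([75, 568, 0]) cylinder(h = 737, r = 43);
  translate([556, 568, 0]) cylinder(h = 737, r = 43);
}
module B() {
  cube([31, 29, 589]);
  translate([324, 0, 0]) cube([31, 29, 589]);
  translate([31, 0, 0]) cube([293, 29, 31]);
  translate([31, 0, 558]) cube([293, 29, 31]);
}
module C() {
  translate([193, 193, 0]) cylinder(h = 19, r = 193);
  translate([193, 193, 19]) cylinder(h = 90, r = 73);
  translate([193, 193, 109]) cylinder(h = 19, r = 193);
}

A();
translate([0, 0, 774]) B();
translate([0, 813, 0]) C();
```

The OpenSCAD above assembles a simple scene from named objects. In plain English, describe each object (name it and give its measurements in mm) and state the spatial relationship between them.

A is a table: top 631 mm (x) × 643 mm (y), 37 mm thick, upper face at z = 774 mm, on four round legs of 86 mm diameter, each leg's bounding box inset 32 mm from the nearest pair of top edges, running from z = 0 to the bottom of the top.

B is a rectangular picture frame lying in the x–z plane (depth along y). The opening is 293 mm wide (x) by 527 mm tall (z), surrounded by a border 31 mm wide on all four sides. The frame is 29 mm deep and is made of two full-height vertical stiles with two horizontal rails fitted between them.

C is a spool: two coaxial disc flanges of radius 193 mm and thickness 19 mm, joined by a core cylinder of radius 73 mm and height 90 mm. The lower flange rests on z = 0 and the three cylinders share a vertical axis.

The picture frame is on top of the table. The spool is on the floor beside the table on its +y side.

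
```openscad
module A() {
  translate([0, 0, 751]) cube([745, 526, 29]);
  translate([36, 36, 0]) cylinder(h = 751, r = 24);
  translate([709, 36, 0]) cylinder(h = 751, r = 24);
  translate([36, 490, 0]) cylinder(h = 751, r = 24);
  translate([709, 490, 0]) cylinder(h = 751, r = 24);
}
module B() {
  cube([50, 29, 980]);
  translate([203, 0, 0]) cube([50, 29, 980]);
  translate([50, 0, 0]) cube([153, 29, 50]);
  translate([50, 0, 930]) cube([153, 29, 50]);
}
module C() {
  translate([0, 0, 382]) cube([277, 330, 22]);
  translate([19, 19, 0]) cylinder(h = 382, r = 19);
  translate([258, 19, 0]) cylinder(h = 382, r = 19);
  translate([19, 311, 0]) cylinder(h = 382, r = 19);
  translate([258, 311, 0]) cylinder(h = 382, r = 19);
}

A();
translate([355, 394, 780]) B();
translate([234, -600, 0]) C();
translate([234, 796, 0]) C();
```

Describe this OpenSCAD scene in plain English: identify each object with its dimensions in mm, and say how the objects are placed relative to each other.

A is a rectangular dining table. The top is 745×526×29 mm with its upper surface at z = 780 mm. It stands on four round legs of 48 mm diameter, each leg's bounding box inset 12 mm from the nearest pair of top edges, running from the floor to the underside of the top.

B is a rectangular picture frame lying in the x–z plane (depth along y). The opening is 153 mm wide (x) by 880 mm tall (z), surrounded by a border 50 mm wide on all four sides. The frame is 29 mm deep and is made of two full-height vertical stiles with two horizontal rails fitted between them.

C is a four-legged stool. The seat is a 277×330×22 mm slab whose top surface is at z = 404 mm; four round legs, each 38 mm in diameter, run from the floor (z = 0) to the underside of the seat, each leg's axis is inset half a diameter from the nearest pair of seat edges (so the leg's bounding box is flush with the corner).

The picture frame is on top of the table. Two stools sit around the table at the −y, +y sides.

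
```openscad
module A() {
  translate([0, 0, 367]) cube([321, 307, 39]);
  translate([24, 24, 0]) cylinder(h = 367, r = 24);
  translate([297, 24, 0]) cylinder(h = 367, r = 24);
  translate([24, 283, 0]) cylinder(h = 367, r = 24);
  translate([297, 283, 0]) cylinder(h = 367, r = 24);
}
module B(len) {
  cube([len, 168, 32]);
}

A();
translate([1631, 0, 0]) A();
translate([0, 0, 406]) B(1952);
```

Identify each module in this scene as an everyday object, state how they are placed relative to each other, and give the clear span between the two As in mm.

A is a stool. B is a beam. A beam spans the tops of two stools. The clear span between the two stools is 1310 mm.

Second stool starts at x = 1631; first ends at x = 321; clear span = 1631 − 321 = 1310 mm.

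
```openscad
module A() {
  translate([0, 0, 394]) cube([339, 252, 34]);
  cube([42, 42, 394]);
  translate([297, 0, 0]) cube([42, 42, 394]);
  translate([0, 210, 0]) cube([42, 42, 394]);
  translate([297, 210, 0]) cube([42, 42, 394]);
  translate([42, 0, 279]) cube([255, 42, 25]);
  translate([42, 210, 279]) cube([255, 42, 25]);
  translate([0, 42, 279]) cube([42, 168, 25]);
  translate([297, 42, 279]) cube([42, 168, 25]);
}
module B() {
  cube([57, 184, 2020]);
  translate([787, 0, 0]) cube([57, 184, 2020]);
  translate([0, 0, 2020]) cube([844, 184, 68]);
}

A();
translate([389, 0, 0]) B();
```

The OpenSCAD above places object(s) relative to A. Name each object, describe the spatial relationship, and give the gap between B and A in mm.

The door frame's nearest face is 50 mm from the stool's +x face.

A is a stool. B is a door frame. The door frame is on the floor beside the stool on its +x side. The gap between the door frame and the stool is 50 mm.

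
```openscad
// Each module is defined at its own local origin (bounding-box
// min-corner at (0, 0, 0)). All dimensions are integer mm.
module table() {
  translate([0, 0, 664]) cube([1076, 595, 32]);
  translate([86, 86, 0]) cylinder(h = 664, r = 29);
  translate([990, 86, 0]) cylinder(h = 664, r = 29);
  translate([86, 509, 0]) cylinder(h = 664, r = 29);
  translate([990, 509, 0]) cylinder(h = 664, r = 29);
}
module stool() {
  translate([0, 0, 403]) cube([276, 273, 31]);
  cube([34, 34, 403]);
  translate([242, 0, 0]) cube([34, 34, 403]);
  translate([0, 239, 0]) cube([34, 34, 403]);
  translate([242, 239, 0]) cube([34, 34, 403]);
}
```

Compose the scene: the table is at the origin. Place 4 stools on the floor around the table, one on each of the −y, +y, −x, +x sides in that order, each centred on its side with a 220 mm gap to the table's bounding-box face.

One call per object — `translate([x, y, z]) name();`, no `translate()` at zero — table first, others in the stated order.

table();
translate([400, -493, 0]) stool();
translate([400, 815, 0]) stool();
translate([-496, 161, 0]) stool();
translate([1296, 161, 0]) stool();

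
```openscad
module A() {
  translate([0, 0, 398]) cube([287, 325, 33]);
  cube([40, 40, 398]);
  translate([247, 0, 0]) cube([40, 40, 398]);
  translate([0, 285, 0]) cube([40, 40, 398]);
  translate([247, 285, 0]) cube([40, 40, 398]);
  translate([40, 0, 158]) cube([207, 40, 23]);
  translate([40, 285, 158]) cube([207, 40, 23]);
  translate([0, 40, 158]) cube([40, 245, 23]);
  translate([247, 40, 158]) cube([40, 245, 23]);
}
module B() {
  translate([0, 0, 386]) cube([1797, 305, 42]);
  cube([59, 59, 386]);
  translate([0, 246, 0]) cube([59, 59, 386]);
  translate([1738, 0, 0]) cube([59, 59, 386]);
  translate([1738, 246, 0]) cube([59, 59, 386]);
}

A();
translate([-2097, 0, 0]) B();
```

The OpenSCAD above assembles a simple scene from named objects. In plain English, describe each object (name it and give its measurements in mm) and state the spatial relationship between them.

A is a four-legged stool. The seat is a 287×325×33 mm slab whose top surface is at z = 431 mm; four square legs, each 40×40 mm in cross-section, run from the floor (z = 0) to the underside of the seat, each flush with a corner of the seat. Four stretchers, 40 mm wide and 23 mm tall, connect adjacent legs with their undersides at z = 158 mm, each running between the inner faces of the legs it joins and aligned with the legs' outer faces on the other axis.

B is a bench: a 1797×305 mm seat slab, 42 mm thick, top at z = 428 mm, on four 59×59 mm square legs flush with the seat corners and standing on z = 0.

The bench is on the floor beside the stool on its −x side.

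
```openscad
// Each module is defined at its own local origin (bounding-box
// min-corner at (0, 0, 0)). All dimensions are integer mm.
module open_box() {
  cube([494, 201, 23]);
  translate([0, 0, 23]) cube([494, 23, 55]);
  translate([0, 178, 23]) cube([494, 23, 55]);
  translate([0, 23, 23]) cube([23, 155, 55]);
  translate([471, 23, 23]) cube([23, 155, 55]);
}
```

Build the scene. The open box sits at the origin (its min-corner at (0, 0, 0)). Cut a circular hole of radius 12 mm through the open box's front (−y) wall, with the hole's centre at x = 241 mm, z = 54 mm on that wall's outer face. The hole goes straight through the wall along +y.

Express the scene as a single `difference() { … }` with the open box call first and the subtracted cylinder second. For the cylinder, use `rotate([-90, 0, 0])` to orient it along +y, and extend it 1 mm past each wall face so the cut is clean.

difference() {
  open_box();
  translate([241, -1, 54]) rotate([-90, 0, 0]) cylinder(h = 25, r = 12);
}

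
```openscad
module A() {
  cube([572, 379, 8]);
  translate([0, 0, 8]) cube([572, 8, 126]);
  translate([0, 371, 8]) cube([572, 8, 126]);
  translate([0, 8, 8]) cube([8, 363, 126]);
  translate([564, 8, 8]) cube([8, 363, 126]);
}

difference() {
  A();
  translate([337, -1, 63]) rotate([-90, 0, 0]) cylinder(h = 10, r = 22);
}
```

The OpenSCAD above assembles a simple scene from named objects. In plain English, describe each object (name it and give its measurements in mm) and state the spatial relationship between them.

A is an open storage box with external size 572×379×134 mm and wall thickness 8 mm (the base is also 8 mm thick). The base covers the whole footprint; the four walls stand on the base, with the y-facing walls full-width and the x-facing walls fitting between their inner faces.

The open box has a circular hole of radius 22 mm through its front wall, centred at (x = 337, z = 63).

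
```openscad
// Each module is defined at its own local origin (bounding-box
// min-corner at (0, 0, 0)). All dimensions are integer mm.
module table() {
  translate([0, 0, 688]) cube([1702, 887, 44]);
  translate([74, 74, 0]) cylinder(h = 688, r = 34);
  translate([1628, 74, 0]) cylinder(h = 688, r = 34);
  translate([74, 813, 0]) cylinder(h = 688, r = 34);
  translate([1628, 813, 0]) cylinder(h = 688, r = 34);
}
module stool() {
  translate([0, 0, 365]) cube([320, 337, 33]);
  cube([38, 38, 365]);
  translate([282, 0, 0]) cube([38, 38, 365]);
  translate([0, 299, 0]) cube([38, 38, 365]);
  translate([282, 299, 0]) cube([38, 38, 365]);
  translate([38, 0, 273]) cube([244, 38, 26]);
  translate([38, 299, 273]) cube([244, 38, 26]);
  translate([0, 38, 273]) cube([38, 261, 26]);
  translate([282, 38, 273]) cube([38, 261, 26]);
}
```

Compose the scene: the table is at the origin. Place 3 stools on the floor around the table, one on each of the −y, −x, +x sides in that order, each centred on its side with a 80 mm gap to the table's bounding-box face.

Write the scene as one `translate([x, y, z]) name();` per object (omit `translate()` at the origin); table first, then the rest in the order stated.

table();
translate([691, -417, 0]) stool();
translate([-400, 275, 0]) stool();
translate([1782, 275, 0]) stool();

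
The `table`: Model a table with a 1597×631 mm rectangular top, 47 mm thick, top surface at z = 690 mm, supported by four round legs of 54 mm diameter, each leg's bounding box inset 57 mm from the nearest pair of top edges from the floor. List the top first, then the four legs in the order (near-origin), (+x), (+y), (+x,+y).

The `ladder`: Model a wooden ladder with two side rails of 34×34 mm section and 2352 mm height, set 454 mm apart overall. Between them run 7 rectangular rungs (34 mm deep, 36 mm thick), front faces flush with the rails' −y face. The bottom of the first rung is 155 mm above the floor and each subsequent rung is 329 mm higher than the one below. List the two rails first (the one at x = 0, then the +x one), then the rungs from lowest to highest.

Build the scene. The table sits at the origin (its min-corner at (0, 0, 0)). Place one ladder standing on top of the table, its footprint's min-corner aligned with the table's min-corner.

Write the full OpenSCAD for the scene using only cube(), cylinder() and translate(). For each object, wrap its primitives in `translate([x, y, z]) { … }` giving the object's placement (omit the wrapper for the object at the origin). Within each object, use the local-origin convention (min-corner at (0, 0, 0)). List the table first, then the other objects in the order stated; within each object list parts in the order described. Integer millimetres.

translate([0, 0, 643]) cube([1597, 631, 47]);
translate([84, 84, 0]) cylinder(h = 643, r = 27);
translate([1513, 84, 0]) cylinder(h = 643, r = 27);
translate([84, 547, 0]) cylinder(h = 643, r = 27);
translate([1513, 547, 0]) cylinder(h = 643, r = 27);
translate([0, 0, 690]) {
  cube([34, 34, 2352]);
  translate([420, 0, 0]) cube([34, 34, 2352]);
  translate([34, 0, 155]) cube([386, 34, 36]);
  translate([34, 0, 484]) cube([386, 34, 36]);
  translate([34, 0, 813]) cube([386, 34, 36]);
  translate([34, 0, 1142]) cube([386, 34, 36]);
  translate([34, 0, 1471]) cube([386, 34, 36]);
  translate([34, 0, 1800]) cube([386, 34, 36]);
  translate([34, 0, 2129]) cube([386, 34, 36]);
}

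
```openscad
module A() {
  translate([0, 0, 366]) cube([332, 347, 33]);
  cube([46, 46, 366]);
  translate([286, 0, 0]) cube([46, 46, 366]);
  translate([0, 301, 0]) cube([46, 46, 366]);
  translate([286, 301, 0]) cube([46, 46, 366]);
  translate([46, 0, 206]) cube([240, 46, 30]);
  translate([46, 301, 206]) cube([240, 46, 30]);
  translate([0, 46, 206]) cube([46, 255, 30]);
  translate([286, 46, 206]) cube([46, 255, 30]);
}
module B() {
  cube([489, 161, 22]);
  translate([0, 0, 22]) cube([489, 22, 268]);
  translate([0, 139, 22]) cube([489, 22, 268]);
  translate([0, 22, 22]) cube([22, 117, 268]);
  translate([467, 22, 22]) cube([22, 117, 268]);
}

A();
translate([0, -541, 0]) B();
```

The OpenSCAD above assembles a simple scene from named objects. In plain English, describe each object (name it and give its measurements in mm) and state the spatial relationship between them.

A is a four-legged stool. The seat is a 332×347×33 mm slab whose top surface is at z = 399 mm; four square legs, each 46×46 mm in cross-section, run from the floor (z = 0) to the underside of the seat, each flush with a corner of the seat. Four stretchers, 46 mm wide and 30 mm tall, connect adjacent legs with their undersides at z = 206 mm, each running between the inner faces of the legs it joins and aligned with the legs' outer faces on the other axis.

B is an open storage box with external size 489×161×290 mm and wall thickness 22 mm (the base is also 22 mm thick). The base covers the whole footprint; the four walls stand on the base, with the y-facing walls full-width and the x-facing walls fitting between their inner faces.

The open box is on the floor beside the stool on its −y side.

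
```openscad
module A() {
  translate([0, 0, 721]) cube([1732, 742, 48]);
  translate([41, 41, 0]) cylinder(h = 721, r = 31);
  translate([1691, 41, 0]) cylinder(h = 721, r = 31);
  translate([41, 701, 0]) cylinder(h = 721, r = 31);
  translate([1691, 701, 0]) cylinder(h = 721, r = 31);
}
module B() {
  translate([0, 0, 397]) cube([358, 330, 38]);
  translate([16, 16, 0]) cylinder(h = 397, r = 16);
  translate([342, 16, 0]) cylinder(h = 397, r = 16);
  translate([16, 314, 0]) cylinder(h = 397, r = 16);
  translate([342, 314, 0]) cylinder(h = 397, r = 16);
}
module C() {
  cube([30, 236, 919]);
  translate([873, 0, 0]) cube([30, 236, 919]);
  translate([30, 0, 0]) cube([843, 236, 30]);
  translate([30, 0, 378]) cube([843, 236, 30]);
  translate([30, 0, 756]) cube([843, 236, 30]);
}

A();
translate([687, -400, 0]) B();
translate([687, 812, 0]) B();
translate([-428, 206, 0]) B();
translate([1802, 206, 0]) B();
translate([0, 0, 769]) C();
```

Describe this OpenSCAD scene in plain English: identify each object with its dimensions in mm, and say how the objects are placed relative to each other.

A is a table: top 1732 mm (x) × 742 mm (y), 48 mm thick, upper face at z = 769 mm, on four round legs of 62 mm diameter, each leg's bounding box inset 10 mm from the nearest pair of top edges, running from z = 0 to the bottom of the top.

B is a simple wooden stool: a rectangular seat 358 mm (x) by 330 mm (y), 38 mm thick, top face at z = 435 mm, on four round legs, each 32 mm in diameter. The legs rest on z = 0, each leg's axis is inset half a diameter from the nearest pair of seat edges (so the leg's bounding box is flush with the corner).

C is an open bookshelf. Two side panels, each 30 mm thick, 236 mm deep and 919 mm tall, stand 903 mm apart (outside-to-outside). Between them sit 3 shelves, each 30 mm thick and 236 mm deep, spanning the full gap between the sides. The bottom shelf rests on the floor (its underside at z = 0) and the clear gap between one shelf's top and the next shelf's underside is 348 mm.

Four stools sit around the table at the −y, +y, −x, +x sides. The bookshelf is on top of the table.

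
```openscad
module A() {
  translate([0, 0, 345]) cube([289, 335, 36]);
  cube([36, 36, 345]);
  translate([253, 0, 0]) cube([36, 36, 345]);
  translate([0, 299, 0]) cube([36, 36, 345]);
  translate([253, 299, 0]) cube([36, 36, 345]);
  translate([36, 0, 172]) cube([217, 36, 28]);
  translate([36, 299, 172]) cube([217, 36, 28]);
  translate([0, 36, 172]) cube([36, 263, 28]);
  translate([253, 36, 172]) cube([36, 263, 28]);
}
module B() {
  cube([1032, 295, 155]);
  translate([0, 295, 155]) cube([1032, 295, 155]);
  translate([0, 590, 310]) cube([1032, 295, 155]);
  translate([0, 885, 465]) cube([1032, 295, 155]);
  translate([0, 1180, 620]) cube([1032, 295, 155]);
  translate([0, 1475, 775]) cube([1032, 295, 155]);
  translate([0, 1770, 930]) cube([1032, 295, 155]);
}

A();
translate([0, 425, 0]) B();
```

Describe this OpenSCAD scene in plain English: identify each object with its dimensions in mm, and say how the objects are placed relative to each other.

A is a four-legged stool. The seat is a 289×335×36 mm slab whose top surface is at z = 381 mm; four square legs, each 36×36 mm in cross-section, run from the floor (z = 0) to the underside of the seat, each flush with a corner of the seat. Four stretchers, 36 mm wide and 28 mm tall, connect adjacent legs with their undersides at z = 172 mm, each running between the inner faces of the legs it joins and aligned with the legs' outer faces on the other axis.

B is a run of 7 identical solid stair steps. Each tread is 1032×295 mm and each step block is 155 mm high. Step 1 rests on the floor; step k is offset from step 1 by (k−1)×295 mm in y and (k−1)×155 mm in z.

The staircase is on the floor beside the stool on its +y side.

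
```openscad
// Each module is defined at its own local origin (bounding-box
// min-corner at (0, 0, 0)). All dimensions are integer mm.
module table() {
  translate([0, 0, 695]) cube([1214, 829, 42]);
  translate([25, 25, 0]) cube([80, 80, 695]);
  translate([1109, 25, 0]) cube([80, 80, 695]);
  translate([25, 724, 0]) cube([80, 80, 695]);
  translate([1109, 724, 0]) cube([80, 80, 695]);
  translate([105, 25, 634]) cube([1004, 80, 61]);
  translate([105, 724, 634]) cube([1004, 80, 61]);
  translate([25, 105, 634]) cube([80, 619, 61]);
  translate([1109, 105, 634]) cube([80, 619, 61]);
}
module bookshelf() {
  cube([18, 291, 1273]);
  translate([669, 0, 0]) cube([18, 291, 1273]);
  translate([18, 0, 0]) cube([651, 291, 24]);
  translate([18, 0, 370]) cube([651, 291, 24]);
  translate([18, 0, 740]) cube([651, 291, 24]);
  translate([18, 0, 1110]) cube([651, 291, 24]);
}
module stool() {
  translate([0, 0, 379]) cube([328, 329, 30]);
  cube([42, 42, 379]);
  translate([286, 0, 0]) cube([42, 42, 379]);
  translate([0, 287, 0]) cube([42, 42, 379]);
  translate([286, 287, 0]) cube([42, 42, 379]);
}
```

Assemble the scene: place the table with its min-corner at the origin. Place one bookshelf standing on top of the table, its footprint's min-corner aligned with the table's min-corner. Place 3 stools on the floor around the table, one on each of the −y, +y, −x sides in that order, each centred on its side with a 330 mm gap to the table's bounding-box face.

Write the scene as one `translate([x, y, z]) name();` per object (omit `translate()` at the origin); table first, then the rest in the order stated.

table();
translate([0, 0, 737]) bookshelf();
translate([443, -659, 0]) stool();
translate([443, 1159, 0]) stool();
translate([-658, 250, 0]) stool();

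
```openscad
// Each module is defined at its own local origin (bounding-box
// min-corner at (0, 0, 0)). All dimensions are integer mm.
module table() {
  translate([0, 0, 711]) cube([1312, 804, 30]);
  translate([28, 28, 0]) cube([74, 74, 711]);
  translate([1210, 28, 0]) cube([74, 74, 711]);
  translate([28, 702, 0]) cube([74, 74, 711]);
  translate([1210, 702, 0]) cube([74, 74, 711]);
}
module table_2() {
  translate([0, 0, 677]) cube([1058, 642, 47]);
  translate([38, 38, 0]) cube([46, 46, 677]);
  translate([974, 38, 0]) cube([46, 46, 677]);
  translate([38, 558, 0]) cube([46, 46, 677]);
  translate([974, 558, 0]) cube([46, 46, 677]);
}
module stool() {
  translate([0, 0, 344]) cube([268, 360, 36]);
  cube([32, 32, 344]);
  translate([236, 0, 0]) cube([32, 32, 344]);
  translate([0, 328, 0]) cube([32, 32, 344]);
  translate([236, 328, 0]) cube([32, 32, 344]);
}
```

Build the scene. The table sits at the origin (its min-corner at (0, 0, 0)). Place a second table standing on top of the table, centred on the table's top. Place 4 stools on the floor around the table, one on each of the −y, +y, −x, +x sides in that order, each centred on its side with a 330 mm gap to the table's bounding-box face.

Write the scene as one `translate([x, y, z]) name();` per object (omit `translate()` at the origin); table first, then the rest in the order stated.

table();
translate([127, 81, 741]) table_2();
translate([522, -690, 0]) stool();
translate([522, 1134, 0]) stool();
translate([-598, 222, 0]) stool();
translate([1642, 222, 0]) stool();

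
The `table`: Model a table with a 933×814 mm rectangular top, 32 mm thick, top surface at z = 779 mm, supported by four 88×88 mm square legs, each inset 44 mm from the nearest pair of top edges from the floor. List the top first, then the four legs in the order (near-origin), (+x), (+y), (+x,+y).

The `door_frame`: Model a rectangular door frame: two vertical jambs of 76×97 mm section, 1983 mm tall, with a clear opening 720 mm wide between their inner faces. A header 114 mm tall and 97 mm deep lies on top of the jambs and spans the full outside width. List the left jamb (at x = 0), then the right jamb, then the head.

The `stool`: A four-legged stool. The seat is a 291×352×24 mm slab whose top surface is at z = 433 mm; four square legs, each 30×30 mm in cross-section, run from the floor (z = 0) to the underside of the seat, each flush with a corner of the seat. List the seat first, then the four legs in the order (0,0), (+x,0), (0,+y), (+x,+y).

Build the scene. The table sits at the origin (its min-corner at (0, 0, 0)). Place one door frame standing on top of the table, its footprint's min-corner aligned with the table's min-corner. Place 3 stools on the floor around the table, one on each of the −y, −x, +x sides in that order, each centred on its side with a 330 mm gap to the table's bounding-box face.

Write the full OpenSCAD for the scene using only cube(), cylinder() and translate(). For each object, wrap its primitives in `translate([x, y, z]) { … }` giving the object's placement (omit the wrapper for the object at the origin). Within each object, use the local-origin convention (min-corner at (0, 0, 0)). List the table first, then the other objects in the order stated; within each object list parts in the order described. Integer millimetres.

translate([0, 0, 747]) cube([933, 814, 32]);
translate([44, 44, 0]) cube([88, 88, 747]);
translate([801, 44, 0]) cube([88, 88, 747]);
translate([44, 682, 0]) cube([88, 88, 747]);
translate([801, 682, 0]) cube([88, 88, 747]);
translate([0, 0, 779]) {
  cube([76, 97, 1983]);
  translate([796, 0, 0]) cube([76, 97, 1983]);
  translate([0, 0, 1983]) cube([872, 97, 114]);
}
translate([321, -682, 0]) {
  translate([0, 0, 409]) cube([291, 352, 24]);
  cube([30, 30, 409]);
  translate([261, 0, 0]) cube([30, 30, 409]);
  translate([0, 322, 0]) cube([30, 30, 409]);
  translate([261, 322, 0]) cube([30, 30, 409]);
}
translate([-621, 231, 0]) {
  translate([0, 0, 409]) cube([291, 352, 24]);
  cube([30, 30, 409]);
  translate([261, 0, 0]) cube([30, 30, 409]);
  translate([0, 322, 0]) cube([30, 30, 409]);
  translate([261, 322, 0]) cube([30, 30, 409]);
}
translate([1263, 231, 0]) {
  translate([0, 0, 409]) cube([291, 352, 24]);
  cube([30, 30, 409]);
  translate([261, 0, 0]) cube([30, 30, 409]);
  translate([0, 322, 0]) cube([30, 30, 409]);
  translate([261, 322, 0]) cube([30, 30, 409]);
}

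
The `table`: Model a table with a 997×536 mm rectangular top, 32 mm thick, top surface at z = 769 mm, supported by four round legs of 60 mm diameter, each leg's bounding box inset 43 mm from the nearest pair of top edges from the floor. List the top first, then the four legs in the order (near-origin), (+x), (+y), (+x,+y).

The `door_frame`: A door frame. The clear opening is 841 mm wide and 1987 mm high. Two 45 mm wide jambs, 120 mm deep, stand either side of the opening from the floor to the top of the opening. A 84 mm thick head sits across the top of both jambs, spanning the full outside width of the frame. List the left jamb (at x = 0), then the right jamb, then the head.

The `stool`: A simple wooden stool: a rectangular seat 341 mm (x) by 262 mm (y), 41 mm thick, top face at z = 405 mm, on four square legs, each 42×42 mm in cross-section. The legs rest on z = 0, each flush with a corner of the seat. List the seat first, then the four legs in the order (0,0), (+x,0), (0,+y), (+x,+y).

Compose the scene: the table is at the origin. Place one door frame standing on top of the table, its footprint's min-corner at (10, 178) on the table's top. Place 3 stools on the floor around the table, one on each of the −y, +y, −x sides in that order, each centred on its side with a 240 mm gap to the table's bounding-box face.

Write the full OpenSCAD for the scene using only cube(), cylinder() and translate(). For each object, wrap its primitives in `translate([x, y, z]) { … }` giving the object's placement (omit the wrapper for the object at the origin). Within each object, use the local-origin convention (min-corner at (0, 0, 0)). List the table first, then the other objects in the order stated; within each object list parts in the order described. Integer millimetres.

translate([0, 0, 737]) cube([997, 536, 32]);
translate([73, 73, 0]) cylinder(h = 737, r = 30);
translate([924, 73, 0]) cylinder(h = 737, r = 30);
translate([73, 463, 0]) cylinder(h = 737, r = 30);
translate([924, 463, 0]) cylinder(h = 737, r = 30);
translate([10, 178, 769]) {
  cube([45, 120, 1987]);
  translate([886, 0, 0]) cube([45, 120, 1987]);
  translate([0, 0, 1987]) cube([931, 120, 84]);
}
translate([328, -502, 0]) {
  translate([0, 0, 364]) cube([341, 262, 41]);
  cube([42, 42, 364]);
  translate([299, 0, 0]) cube([42, 42, 364]);
  translate([0, 220, 0]) cube([42, 42, 364]);
  translate([299, 220, 0]) cube([42, 42, 364]);
}
translate([328, 776, 0]) {
  translate([0, 0, 364]) cube([341, 262, 41]);
  cube([42, 42, 364]);
  translate([299, 0, 0]) cube([42, 42, 364]);
  translate([0, 220, 0]) cube([42, 42, 364]);
  translate([299, 220, 0]) cube([42, 42, 364]);
}
translate([-581, 137, 0]) {
  translate([0, 0, 364]) cube([341, 262, 41]);
  cube([42, 42, 364]);
  translate([299, 0, 0]) cube([42, 42, 364]);
  translate([0, 220, 0]) cube([42, 42, 364]);
  translate([299, 220, 0]) cube([42, 42, 364]);
}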